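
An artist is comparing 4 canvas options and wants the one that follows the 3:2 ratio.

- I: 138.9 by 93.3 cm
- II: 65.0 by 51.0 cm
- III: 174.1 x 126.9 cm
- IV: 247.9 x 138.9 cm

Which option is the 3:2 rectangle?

I

Ratios (long/short): I ≈ 1.489; II ≈ 1.275; III ≈ 1.372; IV ≈ 1.785.
3:2 ≈ 1.500; option I is nearest (Δ 0.011).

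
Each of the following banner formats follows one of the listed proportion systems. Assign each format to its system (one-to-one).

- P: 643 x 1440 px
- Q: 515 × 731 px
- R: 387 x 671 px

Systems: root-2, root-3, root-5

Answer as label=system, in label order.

P = 1440/643 ≈ 2.240 → root-5 (2.236)
Q = 731/515 ≈ 1.419 → root-2 (1.414)
R = 671/387 ≈ 1.734 → root-3 (1.732)

P=root-5, Q=root-2, R=root-3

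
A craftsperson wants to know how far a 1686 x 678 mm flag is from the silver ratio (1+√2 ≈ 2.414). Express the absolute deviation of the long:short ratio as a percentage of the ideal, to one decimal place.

3.0%

Ratio = 1686 / 678 ≈ 2.4867.
Ideal silver ratio ≈ 2.4142. |2.4867 − 2.4142| / 2.4142 ≈ 3.00% → 3.0%.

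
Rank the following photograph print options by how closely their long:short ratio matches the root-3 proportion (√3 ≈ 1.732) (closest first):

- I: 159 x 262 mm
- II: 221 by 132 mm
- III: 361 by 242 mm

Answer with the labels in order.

II, I, III

I: 262/159 ≈ 1.648 → |1.648 − 1.732| = 0.084
II: 221/132 ≈ 1.674 → |1.674 − 1.732| = 0.058
III: 361/242 ≈ 1.492 → |1.492 − 1.732| = 0.240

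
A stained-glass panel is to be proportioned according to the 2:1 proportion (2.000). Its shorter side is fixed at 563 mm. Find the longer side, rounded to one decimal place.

2:1 = 2.00000.
Longer side = 563 × 2.00000 ≈ 1126.000 → 1126.0 mm.

1126.0 mm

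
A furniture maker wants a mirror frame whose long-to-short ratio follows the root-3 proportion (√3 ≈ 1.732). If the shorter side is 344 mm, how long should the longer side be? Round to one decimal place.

root-3 ≈ 1.73205.
Longer side = 344 × 1.73205 ≈ 595.825 → 595.8 mm.

595.8 mm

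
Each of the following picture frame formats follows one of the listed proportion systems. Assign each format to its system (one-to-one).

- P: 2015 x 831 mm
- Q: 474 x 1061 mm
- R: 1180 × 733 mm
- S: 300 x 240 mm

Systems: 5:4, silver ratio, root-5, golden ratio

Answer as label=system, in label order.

P = 2015/831 ≈ 2.425 → silver ratio (2.414)
Q = 1061/474 ≈ 2.238 → root-5 (2.236)
R = 1180/733 ≈ 1.610 → golden ratio (1.618)
S = 300/240 ≈ 1.250 → 5:4 (1.250)

P=silver ratio, Q=root-5, R=golden ratio, S=5:4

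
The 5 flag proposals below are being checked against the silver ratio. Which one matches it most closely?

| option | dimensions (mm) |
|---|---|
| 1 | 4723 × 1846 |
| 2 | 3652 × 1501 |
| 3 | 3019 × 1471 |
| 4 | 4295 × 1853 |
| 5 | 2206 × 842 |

2

Target silver ratio ≈ 2.414.
1: 2.559 (Δ0.145)  2: 2.433 (Δ0.019)  3: 2.052 (Δ0.362)  4: 2.318 (Δ0.096)  5: 2.620 (Δ0.206)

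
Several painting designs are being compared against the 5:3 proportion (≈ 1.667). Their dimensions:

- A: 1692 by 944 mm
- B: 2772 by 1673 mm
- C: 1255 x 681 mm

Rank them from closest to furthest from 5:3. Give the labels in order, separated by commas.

B, A, C

Ratios: A = 1692 / 944 ≈ 1.792; B = 2772 / 1673 ≈ 1.657; C = 1255 / 681 ≈ 1.843.
|Δ from 1.667|: A 0.125; B 0.010; C 0.176.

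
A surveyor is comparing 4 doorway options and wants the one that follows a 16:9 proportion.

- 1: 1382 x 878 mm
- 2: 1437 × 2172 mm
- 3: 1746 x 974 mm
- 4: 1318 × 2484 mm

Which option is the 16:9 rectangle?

3

Target 16:9 ≈ 1.778.
1: 1.574 (Δ0.204)  2: 1.511 (Δ0.267)  3: 1.793 (Δ0.015)  4: 1.885 (Δ0.107)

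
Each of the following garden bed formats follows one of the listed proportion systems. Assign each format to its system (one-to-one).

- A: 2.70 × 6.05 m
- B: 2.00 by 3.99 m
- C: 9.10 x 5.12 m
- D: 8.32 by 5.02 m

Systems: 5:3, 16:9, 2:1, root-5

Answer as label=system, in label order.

A=root-5, B=2:1, C=16:9, D=5:3

A = 6.05/2.70 ≈ 2.241 → root-5 (2.236)
B = 3.99/2.00 ≈ 1.995 → 2:1 (2.000)
C = 9.10/5.12 ≈ 1.777 → 16:9 (1.778)
D = 8.32/5.02 ≈ 1.657 → 5:3 (1.667)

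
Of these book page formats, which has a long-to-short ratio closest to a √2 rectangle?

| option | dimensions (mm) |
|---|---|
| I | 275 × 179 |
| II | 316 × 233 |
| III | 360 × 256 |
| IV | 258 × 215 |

III

Ratios (long/short): I ≈ 1.536; II ≈ 1.356; III ≈ 1.406; IV ≈ 1.200.
root-2 ≈ 1.414; option III is nearest (Δ 0.008).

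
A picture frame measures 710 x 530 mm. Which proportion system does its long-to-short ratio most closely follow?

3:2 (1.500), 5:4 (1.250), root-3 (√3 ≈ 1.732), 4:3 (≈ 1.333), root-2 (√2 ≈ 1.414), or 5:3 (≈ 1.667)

Ratio = 710 / 530 ≈ 1.340.
Distances: 3:2 1.500 (Δ 0.160); 5:4 1.250 (Δ 0.090); root-3 1.732 (Δ 0.392); 4:3 1.333 (Δ 0.007); root-2 1.414 (Δ 0.074); 5:3 1.667 (Δ 0.327).

4:3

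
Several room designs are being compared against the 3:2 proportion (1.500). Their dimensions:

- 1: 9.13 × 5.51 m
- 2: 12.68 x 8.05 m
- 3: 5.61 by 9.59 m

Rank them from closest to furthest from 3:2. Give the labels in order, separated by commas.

1: 9.13/5.51 ≈ 1.657 → |1.657 − 1.500| = 0.157
2: 12.68/8.05 ≈ 1.575 → |1.575 − 1.500| = 0.075
3: 9.59/5.61 ≈ 1.709 → |1.709 − 1.500| = 0.209

2, 1, 3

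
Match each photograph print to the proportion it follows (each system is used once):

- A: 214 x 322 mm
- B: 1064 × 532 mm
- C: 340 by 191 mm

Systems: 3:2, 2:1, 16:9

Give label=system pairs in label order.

A = 322/214 ≈ 1.505 → 3:2 (1.500)
B = 1064/532 ≈ 2.000 → 2:1 (2.000)
C = 340/191 ≈ 1.780 → 16:9 (1.778)

A=3:2, B=2:1, C=16:9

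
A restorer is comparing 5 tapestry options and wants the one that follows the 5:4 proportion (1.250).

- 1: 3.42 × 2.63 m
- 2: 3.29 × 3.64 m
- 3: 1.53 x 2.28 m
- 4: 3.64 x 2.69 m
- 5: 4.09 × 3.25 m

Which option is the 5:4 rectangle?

5

Target 5:4 ≈ 1.250.
1: 1.300 (Δ0.050)  2: 1.106 (Δ0.144)  3: 1.490 (Δ0.240)  4: 1.353 (Δ0.103)  5: 1.258 (Δ0.008)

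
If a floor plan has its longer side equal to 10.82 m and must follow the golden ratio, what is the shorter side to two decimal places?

golden ratio ≈ 1.61803.
Shorter side = 10.82 ÷ 1.61803 ≈ 6.6871 → 6.69 m.

6.69 m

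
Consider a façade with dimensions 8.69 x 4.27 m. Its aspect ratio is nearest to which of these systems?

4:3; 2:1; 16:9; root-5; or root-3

2:1

8.69/4.27 ≈ 2.035. Nearest candidates are 2:1 (2.000, off by 0.035) and root-5 (2.236, off by 0.201).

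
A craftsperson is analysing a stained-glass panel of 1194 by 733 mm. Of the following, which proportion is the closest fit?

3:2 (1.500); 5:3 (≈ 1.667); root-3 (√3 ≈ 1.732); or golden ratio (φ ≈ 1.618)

Ratio = 1194 / 733 ≈ 1.629.
Distances: 3:2 1.500 (Δ 0.129); 5:3 1.667 (Δ 0.038); root-3 1.732 (Δ 0.103); golden ratio 1.618 (Δ 0.011).

golden ratio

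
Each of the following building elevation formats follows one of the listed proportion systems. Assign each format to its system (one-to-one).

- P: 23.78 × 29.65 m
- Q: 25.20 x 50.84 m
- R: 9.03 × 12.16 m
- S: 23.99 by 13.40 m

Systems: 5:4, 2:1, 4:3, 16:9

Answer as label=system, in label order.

P=5:4, Q=2:1, R=4:3, S=16:9

P = 29.65/23.78 ≈ 1.247 → 5:4 (1.250)
Q = 50.84/25.20 ≈ 2.017 → 2:1 (2.000)
R = 12.16/9.03 ≈ 1.347 → 4:3 (1.333)
S = 23.99/13.40 ≈ 1.790 → 16:9 (1.778)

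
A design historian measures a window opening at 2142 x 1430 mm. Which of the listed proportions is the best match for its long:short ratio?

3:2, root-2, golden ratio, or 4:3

3:2

2142/1430 ≈ 1.498. Nearest candidates are 3:2 (1.500, off by 0.002) and root-2 (1.414, off by 0.084).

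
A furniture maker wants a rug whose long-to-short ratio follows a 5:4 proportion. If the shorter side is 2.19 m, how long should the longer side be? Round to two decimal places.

2.74 m

5:4 = 1.25000.
Longer side = 2.19 × 1.25000 ≈ 2.7375 → 2.74 m.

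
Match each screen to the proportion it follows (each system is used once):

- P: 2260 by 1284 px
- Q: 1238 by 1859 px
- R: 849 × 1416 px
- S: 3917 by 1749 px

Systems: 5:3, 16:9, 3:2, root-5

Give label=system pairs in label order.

P = 2260/1284 ≈ 1.760 → 16:9 (1.778)
Q = 1859/1238 ≈ 1.502 → 3:2 (1.500)
R = 1416/849 ≈ 1.668 → 5:3 (1.667)
S = 3917/1749 ≈ 2.240 → root-5 (2.236)

P=16:9, Q=3:2, R=5:3, S=root-5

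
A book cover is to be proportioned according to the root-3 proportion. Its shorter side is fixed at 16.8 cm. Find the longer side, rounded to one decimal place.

29.1 cm

root-3 ≈ 1.73205.
Longer side = 16.8 × 1.73205 ≈ 29.098 → 29.1 cm.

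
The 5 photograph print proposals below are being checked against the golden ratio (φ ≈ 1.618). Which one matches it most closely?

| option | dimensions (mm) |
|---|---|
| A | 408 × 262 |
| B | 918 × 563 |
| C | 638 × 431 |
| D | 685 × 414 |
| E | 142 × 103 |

Ratios (long/short): A ≈ 1.557; B ≈ 1.631; C ≈ 1.480; D ≈ 1.655; E ≈ 1.379.
golden ratio ≈ 1.618; option B is nearest (Δ 0.013).

B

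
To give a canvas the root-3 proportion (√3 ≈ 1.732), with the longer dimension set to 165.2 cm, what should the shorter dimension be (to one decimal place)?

95.4 cm

root-3 ≈ 1.73205.
Shorter side = 165.2 ÷ 1.73205 ≈ 95.378 → 95.4 cm.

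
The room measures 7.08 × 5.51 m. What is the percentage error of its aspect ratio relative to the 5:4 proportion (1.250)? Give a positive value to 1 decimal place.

2.8%

Ratio = 7.08 / 5.51 ≈ 1.2849.
Ideal 5:4 = 1.2500. |1.2849 − 1.2500| / 1.2500 ≈ 2.79% → 2.8%.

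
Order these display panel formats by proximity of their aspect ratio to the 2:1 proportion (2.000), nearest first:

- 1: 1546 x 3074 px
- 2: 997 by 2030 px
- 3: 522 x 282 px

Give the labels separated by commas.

1: 3074/1546 ≈ 1.988 → |1.988 − 2.000| = 0.012
2: 2030/997 ≈ 2.036 → |2.036 − 2.000| = 0.036
3: 522/282 ≈ 1.851 → |1.851 − 2.000| = 0.149

1, 2, 3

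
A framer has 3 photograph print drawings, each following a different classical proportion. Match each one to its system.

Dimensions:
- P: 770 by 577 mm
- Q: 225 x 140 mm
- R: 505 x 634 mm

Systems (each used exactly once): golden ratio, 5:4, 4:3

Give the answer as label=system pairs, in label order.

P=4:3, Q=golden ratio, R=5:4

P = 770/577 ≈ 1.334 → 4:3 (1.333)
Q = 225/140 ≈ 1.607 → golden ratio (1.618)
R = 634/505 ≈ 1.255 → 5:4 (1.250)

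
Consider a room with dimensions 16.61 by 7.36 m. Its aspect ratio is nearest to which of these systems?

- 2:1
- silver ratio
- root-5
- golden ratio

root-5

16.61/7.36 ≈ 2.257. Nearest candidates are root-5 (2.236, off by 0.021) and silver ratio (2.414, off by 0.157).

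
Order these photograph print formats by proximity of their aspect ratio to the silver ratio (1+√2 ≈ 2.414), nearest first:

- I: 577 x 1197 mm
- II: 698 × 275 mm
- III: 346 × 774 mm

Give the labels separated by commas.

Ratios: I = 1197 / 577 ≈ 2.075; II = 698 / 275 ≈ 2.538; III = 774 / 346 ≈ 2.237.
|Δ from 2.414|: I 0.339; II 0.124; III 0.177.

II, III, I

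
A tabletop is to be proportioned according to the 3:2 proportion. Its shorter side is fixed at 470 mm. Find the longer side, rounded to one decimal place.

3:2 = 1.50000.
Longer side = 470 × 1.50000 ≈ 705.000 → 705.0 mm.

705.0 mm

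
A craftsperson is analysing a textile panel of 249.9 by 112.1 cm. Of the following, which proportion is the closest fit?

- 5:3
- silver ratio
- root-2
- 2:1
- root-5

root-5

Ratio = 249.9 / 112.1 ≈ 2.229.
Distances: 5:3 1.667 (Δ 0.562); silver ratio 2.414 (Δ 0.185); root-2 1.414 (Δ 0.815); 2:1 2.000 (Δ 0.229); root-5 2.236 (Δ 0.007).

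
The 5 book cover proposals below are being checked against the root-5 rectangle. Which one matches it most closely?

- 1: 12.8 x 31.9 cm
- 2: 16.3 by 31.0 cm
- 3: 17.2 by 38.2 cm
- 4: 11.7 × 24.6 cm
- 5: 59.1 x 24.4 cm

Target root-5 ≈ 2.236.
1: 2.492 (Δ0.256)  2: 1.902 (Δ0.334)  3: 2.221 (Δ0.015)  4: 2.103 (Δ0.133)  5: 2.422 (Δ0.186)

3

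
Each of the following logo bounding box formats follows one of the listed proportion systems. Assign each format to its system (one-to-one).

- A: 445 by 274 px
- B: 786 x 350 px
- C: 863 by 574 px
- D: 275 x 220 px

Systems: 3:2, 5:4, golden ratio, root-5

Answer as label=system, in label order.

Ratios: A ≈ 1.624; B ≈ 2.246; C ≈ 1.503; D ≈ 1.250.
Targets: 3:2 ≈ 1.500; 5:4 ≈ 1.250; golden ratio ≈ 1.618; root-5 ≈ 2.236.

A=golden ratio, B=root-5, C=3:2, D=5:4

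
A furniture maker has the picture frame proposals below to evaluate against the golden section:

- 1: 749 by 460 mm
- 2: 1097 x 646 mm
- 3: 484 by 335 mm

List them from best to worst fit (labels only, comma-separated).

1: 749/460 ≈ 1.628 → |1.628 − 1.618| = 0.010
2: 1097/646 ≈ 1.698 → |1.698 − 1.618| = 0.080
3: 484/335 ≈ 1.445 → |1.445 − 1.618| = 0.173

1, 2, 3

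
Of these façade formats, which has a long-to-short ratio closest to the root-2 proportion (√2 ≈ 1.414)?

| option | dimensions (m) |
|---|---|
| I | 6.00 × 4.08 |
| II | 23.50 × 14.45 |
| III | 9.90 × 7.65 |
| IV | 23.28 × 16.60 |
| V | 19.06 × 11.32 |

IV

Target root-2 ≈ 1.414.
I: 1.471 (Δ0.057)  II: 1.626 (Δ0.212)  III: 1.294 (Δ0.120)  IV: 1.402 (Δ0.012)  V: 1.684 (Δ0.270)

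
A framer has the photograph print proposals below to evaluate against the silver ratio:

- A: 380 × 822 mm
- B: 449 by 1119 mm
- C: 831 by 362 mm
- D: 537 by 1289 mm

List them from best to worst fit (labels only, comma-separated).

D, B, C, A

A: 822/380 ≈ 2.163 → |2.163 − 2.414| = 0.251
B: 1119/449 ≈ 2.492 → |2.492 − 2.414| = 0.078
C: 831/362 ≈ 2.296 → |2.296 − 2.414| = 0.118
D: 1289/537 ≈ 2.400 → |2.400 − 2.414| = 0.014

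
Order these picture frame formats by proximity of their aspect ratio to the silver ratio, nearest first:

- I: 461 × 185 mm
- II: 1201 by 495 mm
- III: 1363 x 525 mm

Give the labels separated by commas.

I: 461/185 ≈ 2.492 → |2.492 − 2.414| = 0.078
II: 1201/495 ≈ 2.426 → |2.426 − 2.414| = 0.012
III: 1363/525 ≈ 2.596 → |2.596 − 2.414| = 0.182

II, I, III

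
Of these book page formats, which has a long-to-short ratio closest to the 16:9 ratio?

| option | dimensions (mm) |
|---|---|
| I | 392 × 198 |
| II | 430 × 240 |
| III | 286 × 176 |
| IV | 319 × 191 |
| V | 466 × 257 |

Ratios (long/short): I ≈ 1.980; II ≈ 1.792; III ≈ 1.625; IV ≈ 1.670; V ≈ 1.813.
16:9 ≈ 1.778; option II is nearest (Δ 0.014).

II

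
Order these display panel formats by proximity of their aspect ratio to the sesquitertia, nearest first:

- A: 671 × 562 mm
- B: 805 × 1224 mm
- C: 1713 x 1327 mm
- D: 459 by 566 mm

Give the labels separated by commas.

C, D, A, B

Ratios: A = 671 / 562 ≈ 1.194; B = 1224 / 805 ≈ 1.520; C = 1713 / 1327 ≈ 1.291; D = 566 / 459 ≈ 1.233.
|Δ from 1.333|: A 0.139; B 0.187; C 0.042; D 0.100.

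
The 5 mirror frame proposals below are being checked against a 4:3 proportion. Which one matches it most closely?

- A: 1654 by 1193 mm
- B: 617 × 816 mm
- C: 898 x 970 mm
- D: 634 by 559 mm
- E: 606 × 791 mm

B

Ratios (long/short): A ≈ 1.386; B ≈ 1.323; C ≈ 1.080; D ≈ 1.134; E ≈ 1.305.
4:3 ≈ 1.333; option B is nearest (Δ 0.010).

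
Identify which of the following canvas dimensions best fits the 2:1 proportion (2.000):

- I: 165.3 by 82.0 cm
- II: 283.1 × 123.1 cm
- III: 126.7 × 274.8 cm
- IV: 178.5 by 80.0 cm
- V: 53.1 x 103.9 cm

I

Target 2:1 ≈ 2.000.
I: 2.016 (Δ0.016)  II: 2.300 (Δ0.300)  III: 2.169 (Δ0.169)  IV: 2.231 (Δ0.231)  V: 1.957 (Δ0.043)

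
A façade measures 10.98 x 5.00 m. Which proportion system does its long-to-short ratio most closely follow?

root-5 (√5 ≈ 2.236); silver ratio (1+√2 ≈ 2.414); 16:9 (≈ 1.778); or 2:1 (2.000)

root-5

Ratio = 10.98 / 5.00 ≈ 2.196.
Distances: root-5 2.236 (Δ 0.040); silver ratio 2.414 (Δ 0.218); 16:9 1.778 (Δ 0.418); 2:1 2.000 (Δ 0.196).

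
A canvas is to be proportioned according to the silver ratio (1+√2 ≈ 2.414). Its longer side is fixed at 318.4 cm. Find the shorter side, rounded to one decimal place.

silver ratio ≈ 2.41421.
Shorter side = 318.4 ÷ 2.41421 ≈ 131.886 → 131.9 cm.

131.9 cm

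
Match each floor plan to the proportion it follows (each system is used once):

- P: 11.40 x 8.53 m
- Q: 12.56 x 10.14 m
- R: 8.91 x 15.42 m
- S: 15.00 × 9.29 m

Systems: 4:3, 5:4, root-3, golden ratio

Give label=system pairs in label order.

Ratios: P ≈ 1.336; Q ≈ 1.239; R ≈ 1.731; S ≈ 1.615.
Targets: 4:3 ≈ 1.333; 5:4 ≈ 1.250; root-3 ≈ 1.732; golden ratio ≈ 1.618.

P=4:3, Q=5:4, R=root-3, S=golden ratio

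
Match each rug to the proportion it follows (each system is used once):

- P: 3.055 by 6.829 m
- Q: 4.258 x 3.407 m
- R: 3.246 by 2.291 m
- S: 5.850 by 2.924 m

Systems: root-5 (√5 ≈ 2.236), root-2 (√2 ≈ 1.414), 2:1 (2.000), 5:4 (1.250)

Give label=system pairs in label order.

P=root-5, Q=5:4, R=root-2, S=2:1

P = 6.829/3.055 ≈ 2.235 → root-5 (2.236)
Q = 4.258/3.407 ≈ 1.250 → 5:4 (1.250)
R = 3.246/2.291 ≈ 1.417 → root-2 (1.414)
S = 5.850/2.924 ≈ 2.001 → 2:1 (2.000)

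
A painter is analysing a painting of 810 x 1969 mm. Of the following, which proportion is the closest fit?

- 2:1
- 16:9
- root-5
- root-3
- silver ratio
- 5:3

1969/810 ≈ 2.431. Nearest candidates are silver ratio (2.414, off by 0.017) and root-5 (2.236, off by 0.195).

silver ratio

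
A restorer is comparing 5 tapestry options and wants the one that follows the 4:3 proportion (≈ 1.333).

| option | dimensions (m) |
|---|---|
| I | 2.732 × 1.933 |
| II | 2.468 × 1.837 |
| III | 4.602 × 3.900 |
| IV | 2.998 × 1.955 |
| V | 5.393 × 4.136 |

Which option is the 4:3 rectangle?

Target 4:3 ≈ 1.333.
I: 1.413 (Δ0.080)  II: 1.343 (Δ0.010)  III: 1.180 (Δ0.153)  IV: 1.534 (Δ0.201)  V: 1.304 (Δ0.029)

II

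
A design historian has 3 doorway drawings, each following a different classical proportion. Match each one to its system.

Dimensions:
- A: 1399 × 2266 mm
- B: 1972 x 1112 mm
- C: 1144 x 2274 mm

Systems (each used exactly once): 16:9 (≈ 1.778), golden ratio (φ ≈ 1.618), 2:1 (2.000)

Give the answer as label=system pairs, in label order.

A=golden ratio, B=16:9, C=2:1

A = 2266/1399 ≈ 1.620 → golden ratio (1.618)
B = 1972/1112 ≈ 1.773 → 16:9 (1.778)
C = 2274/1144 ≈ 1.988 → 2:1 (2.000)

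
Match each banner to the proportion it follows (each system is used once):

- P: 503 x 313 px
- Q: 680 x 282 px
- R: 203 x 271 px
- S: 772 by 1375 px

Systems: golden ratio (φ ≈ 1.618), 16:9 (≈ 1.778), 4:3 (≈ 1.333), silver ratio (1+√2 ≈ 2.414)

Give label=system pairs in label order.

Ratios: P ≈ 1.607; Q ≈ 2.411; R ≈ 1.335; S ≈ 1.781.
Targets: golden ratio ≈ 1.618; 16:9 ≈ 1.778; 4:3 ≈ 1.333; silver ratio ≈ 2.414.

P=golden ratio, Q=silver ratio, R=4:3, S=16:9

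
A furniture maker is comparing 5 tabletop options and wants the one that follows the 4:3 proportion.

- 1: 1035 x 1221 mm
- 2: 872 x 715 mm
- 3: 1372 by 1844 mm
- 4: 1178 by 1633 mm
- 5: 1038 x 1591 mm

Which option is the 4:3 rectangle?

3

Target 4:3 ≈ 1.333.
1: 1.180 (Δ0.153)  2: 1.220 (Δ0.113)  3: 1.344 (Δ0.011)  4: 1.386 (Δ0.053)  5: 1.533 (Δ0.200)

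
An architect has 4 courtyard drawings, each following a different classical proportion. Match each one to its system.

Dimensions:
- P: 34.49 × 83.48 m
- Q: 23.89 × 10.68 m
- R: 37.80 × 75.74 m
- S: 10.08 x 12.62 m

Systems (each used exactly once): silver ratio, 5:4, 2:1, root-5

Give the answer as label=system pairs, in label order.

P = 83.48/34.49 ≈ 2.420 → silver ratio (2.414)
Q = 23.89/10.68 ≈ 2.237 → root-5 (2.236)
R = 75.74/37.80 ≈ 2.004 → 2:1 (2.000)
S = 12.62/10.08 ≈ 1.252 → 5:4 (1.250)

P=silver ratio, Q=root-5, R=2:1, S=5:4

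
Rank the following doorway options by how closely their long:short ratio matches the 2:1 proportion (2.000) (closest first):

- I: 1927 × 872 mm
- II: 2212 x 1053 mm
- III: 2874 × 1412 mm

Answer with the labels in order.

III, II, I

Ratios: I = 1927 / 872 ≈ 2.210; II = 2212 / 1053 ≈ 2.101; III = 2874 / 1412 ≈ 2.035.
|Δ from 2.000|: I 0.210; II 0.101; III 0.035.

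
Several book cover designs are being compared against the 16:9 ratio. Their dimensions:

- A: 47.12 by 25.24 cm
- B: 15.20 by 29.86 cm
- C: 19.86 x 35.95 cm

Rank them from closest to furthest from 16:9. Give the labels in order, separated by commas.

Ratios: A = 47.12 / 25.24 ≈ 1.867; B = 29.86 / 15.20 ≈ 1.964; C = 35.95 / 19.86 ≈ 1.810.
|Δ from 1.778|: A 0.089; B 0.186; C 0.032.

C, A, B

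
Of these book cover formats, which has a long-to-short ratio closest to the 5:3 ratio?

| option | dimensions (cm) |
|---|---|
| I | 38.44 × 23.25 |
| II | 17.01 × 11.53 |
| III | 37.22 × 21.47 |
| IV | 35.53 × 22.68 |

I

Target 5:3 ≈ 1.667.
I: 1.653 (Δ0.014)  II: 1.475 (Δ0.192)  III: 1.734 (Δ0.067)  IV: 1.567 (Δ0.100)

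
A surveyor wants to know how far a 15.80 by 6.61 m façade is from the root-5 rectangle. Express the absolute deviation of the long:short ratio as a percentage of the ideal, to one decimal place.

Ratio = 15.80 / 6.61 ≈ 2.3903.
Ideal root-5 ≈ 2.2361. |2.3903 − 2.2361| / 2.2361 ≈ 6.90% → 6.9%.

6.9%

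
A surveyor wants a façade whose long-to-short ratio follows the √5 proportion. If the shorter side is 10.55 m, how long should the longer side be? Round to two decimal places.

root-5 ≈ 2.23607.
Longer side = 10.55 × 2.23607 ≈ 23.5905 → 23.59 m.

23.59 m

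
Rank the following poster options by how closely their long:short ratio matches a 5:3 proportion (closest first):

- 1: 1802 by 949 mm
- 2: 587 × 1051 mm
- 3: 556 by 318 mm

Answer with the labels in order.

Ratios: 1 = 1802 / 949 ≈ 1.899; 2 = 1051 / 587 ≈ 1.790; 3 = 556 / 318 ≈ 1.748.
|Δ from 1.667|: 1 0.232; 2 0.123; 3 0.081.

3, 2, 1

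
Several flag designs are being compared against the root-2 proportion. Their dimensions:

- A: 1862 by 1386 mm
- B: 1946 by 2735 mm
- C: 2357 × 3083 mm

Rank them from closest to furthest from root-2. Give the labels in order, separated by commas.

B, A, C

Ratios: A = 1862 / 1386 ≈ 1.343; B = 2735 / 1946 ≈ 1.405; C = 3083 / 2357 ≈ 1.308.
|Δ from 1.414|: A 0.071; B 0.009; C 0.106.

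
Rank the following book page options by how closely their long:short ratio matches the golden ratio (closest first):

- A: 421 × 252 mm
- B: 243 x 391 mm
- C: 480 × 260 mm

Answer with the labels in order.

Ratios: A = 421 / 252 ≈ 1.671; B = 391 / 243 ≈ 1.609; C = 480 / 260 ≈ 1.846.
|Δ from 1.618|: A 0.053; B 0.009; C 0.228.

B, A, C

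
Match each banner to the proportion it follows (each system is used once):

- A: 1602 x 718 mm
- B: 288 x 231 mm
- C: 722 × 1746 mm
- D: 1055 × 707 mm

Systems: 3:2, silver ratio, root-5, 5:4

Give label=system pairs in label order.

A = 1602/718 ≈ 2.231 → root-5 (2.236)
B = 288/231 ≈ 1.247 → 5:4 (1.250)
C = 1746/722 ≈ 2.418 → silver ratio (2.414)
D = 1055/707 ≈ 1.492 → 3:2 (1.500)

A=root-5, B=5:4, C=silver ratio, D=3:2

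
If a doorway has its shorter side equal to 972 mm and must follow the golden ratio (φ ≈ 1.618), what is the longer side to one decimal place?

1572.7 mm

golden ratio ≈ 1.61803.
Longer side = 972 × 1.61803 ≈ 1572.725 → 1572.7 mm.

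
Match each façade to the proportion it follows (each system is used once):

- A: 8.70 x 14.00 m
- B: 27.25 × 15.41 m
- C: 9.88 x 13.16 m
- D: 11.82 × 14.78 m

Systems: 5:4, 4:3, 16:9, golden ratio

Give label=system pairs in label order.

A=golden ratio, B=16:9, C=4:3, D=5:4

A = 14.00/8.70 ≈ 1.609 → golden ratio (1.618)
B = 27.25/15.41 ≈ 1.768 → 16:9 (1.778)
C = 13.16/9.88 ≈ 1.332 → 4:3 (1.333)
D = 14.78/11.82 ≈ 1.250 → 5:4 (1.250)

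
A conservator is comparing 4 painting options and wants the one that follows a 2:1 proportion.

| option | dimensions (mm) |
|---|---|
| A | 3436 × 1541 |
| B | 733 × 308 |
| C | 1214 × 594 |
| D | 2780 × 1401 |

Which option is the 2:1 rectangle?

Ratios (long/short): A ≈ 2.230; B ≈ 2.380; C ≈ 2.044; D ≈ 1.984.
2:1 ≈ 2.000; option D is nearest (Δ 0.016).

D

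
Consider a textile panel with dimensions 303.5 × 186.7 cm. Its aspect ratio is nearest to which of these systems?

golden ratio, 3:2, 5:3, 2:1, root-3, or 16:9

Ratio = 303.5 / 186.7 ≈ 1.626.
Distances: golden ratio 1.618 (Δ 0.008); 3:2 1.500 (Δ 0.126); 5:3 1.667 (Δ 0.041); 2:1 2.000 (Δ 0.374); root-3 1.732 (Δ 0.106); 16:9 1.778 (Δ 0.152).

golden ratio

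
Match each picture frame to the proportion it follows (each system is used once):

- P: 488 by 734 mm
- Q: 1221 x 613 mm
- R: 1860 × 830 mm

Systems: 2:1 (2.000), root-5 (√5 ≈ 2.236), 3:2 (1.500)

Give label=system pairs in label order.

Ratios: P ≈ 1.504; Q ≈ 1.992; R ≈ 2.241.
Targets: 2:1 ≈ 2.000; root-5 ≈ 2.236; 3:2 ≈ 1.500.

P=3:2, Q=2:1, R=root-5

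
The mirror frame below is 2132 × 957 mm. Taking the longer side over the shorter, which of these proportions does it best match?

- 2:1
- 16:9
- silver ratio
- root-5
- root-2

2132/957 ≈ 2.228. Nearest candidates are root-5 (2.236, off by 0.008) and silver ratio (2.414, off by 0.186).

root-5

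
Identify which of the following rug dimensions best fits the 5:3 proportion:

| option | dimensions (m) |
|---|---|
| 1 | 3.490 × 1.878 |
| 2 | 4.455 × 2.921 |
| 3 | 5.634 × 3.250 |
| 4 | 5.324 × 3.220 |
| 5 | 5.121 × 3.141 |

Target 5:3 ≈ 1.667.
1: 1.858 (Δ0.191)  2: 1.525 (Δ0.142)  3: 1.734 (Δ0.067)  4: 1.653 (Δ0.014)  5: 1.630 (Δ0.037)

4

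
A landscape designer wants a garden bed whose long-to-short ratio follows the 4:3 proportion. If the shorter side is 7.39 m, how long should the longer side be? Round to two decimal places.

4:3 ≈ 1.33333.
Longer side = 7.39 × 1.33333 ≈ 9.8533 → 9.85 m.

9.85 m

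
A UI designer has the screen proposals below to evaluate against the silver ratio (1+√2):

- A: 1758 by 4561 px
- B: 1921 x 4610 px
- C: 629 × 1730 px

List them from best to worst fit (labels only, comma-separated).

Ratios: A = 4561 / 1758 ≈ 2.594; B = 4610 / 1921 ≈ 2.400; C = 1730 / 629 ≈ 2.750.
|Δ from 2.414|: A 0.180; B 0.014; C 0.336.

B, A, C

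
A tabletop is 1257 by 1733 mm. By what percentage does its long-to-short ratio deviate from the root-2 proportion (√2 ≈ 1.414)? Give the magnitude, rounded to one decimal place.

Ratio = 1733 / 1257 ≈ 1.3787.
Ideal root-2 ≈ 1.4142. |1.3787 − 1.4142| / 1.4142 ≈ 2.51% → 2.5%.

2.5%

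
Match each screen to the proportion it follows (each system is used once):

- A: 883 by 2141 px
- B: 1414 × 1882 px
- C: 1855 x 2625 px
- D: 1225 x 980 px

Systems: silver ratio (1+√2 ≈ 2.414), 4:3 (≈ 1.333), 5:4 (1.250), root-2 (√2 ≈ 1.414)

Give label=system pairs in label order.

Ratios: A ≈ 2.425; B ≈ 1.331; C ≈ 1.415; D ≈ 1.250.
Targets: silver ratio ≈ 2.414; 4:3 ≈ 1.333; 5:4 ≈ 1.250; root-2 ≈ 1.414.

A=silver ratio, B=4:3, C=root-2, D=5:4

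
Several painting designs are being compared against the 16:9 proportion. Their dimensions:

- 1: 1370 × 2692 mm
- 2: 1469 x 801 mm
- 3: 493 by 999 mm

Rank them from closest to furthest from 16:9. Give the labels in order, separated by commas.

Ratios: 1 = 2692 / 1370 ≈ 1.965; 2 = 1469 / 801 ≈ 1.834; 3 = 999 / 493 ≈ 2.026.
|Δ from 1.778|: 1 0.187; 2 0.056; 3 0.248.

2, 1, 3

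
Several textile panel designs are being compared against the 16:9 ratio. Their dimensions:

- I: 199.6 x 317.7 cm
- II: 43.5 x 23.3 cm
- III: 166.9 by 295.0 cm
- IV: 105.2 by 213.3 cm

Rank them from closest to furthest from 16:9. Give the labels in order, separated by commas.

III, II, I, IV

Ratios: I = 317.7 / 199.6 ≈ 1.592; II = 43.5 / 23.3 ≈ 1.867; III = 295.0 / 166.9 ≈ 1.768; IV = 213.3 / 105.2 ≈ 2.028.
|Δ from 1.778|: I 0.186; II 0.089; III 0.010; IV 0.250.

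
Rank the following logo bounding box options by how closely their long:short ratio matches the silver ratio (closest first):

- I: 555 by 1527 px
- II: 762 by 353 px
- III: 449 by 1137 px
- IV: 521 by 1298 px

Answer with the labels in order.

IV, III, II, I

I: 1527/555 ≈ 2.751 → |2.751 − 2.414| = 0.337
II: 762/353 ≈ 2.159 → |2.159 − 2.414| = 0.255
III: 1137/449 ≈ 2.532 → |2.532 − 2.414| = 0.118
IV: 1298/521 ≈ 2.491 → |2.491 − 2.414| = 0.077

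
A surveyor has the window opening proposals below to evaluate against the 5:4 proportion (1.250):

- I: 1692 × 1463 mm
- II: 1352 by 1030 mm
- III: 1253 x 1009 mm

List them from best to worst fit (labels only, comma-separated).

Ratios: I = 1692 / 1463 ≈ 1.157; II = 1352 / 1030 ≈ 1.313; III = 1253 / 1009 ≈ 1.242.
|Δ from 1.250|: I 0.093; II 0.063; III 0.008.

III, II, I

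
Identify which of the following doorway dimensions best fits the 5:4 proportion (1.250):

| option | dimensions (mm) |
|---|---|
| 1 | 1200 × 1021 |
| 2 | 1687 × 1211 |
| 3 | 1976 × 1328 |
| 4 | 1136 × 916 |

4

Target 5:4 ≈ 1.250.
1: 1.175 (Δ0.075)  2: 1.393 (Δ0.143)  3: 1.488 (Δ0.238)  4: 1.240 (Δ0.010)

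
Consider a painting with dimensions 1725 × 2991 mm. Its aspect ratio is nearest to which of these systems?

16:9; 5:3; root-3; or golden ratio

2991/1725 ≈ 1.734. Nearest candidates are root-3 (1.732, off by 0.002) and 16:9 (1.778, off by 0.044).

root-3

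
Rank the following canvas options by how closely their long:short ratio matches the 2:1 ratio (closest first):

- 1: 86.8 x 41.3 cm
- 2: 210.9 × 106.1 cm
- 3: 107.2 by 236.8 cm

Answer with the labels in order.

1: 86.8/41.3 ≈ 2.102 → |2.102 − 2.000| = 0.102
2: 210.9/106.1 ≈ 1.988 → |1.988 − 2.000| = 0.012
3: 236.8/107.2 ≈ 2.209 → |2.209 − 2.000| = 0.209

2, 1, 3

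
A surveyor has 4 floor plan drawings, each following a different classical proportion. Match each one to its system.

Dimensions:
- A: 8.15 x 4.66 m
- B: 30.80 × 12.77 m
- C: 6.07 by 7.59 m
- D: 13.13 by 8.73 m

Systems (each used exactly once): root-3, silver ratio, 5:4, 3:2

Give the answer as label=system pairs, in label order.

Ratios: A ≈ 1.749; B ≈ 2.412; C ≈ 1.250; D ≈ 1.504.
Targets: root-3 ≈ 1.732; silver ratio ≈ 2.414; 5:4 ≈ 1.250; 3:2 ≈ 1.500.

A=root-3, B=silver ratio, C=5:4, D=3:2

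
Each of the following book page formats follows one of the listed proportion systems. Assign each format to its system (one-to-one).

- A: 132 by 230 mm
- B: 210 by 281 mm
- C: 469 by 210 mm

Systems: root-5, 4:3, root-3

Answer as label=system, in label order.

A = 230/132 ≈ 1.742 → root-3 (1.732)
B = 281/210 ≈ 1.338 → 4:3 (1.333)
C = 469/210 ≈ 2.233 → root-5 (2.236)

A=root-3, B=4:3, C=root-5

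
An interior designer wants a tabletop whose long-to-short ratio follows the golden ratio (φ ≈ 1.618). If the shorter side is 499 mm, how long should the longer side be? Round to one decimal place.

807.4 mm

golden ratio ≈ 1.61803.
Longer side = 499 × 1.61803 ≈ 807.397 → 807.4 mm.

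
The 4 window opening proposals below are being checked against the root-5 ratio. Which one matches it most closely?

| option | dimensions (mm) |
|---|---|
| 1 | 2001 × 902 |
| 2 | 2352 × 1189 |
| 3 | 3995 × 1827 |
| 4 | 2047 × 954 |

1

Target root-5 ≈ 2.236.
1: 2.218 (Δ0.018)  2: 1.978 (Δ0.258)  3: 2.187 (Δ0.049)  4: 2.146 (Δ0.090)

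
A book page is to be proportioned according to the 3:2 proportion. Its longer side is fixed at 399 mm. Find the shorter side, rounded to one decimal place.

266.0 mm

3:2 = 1.50000.
Shorter side = 399 ÷ 1.50000 ≈ 266.000 → 266.0 mm.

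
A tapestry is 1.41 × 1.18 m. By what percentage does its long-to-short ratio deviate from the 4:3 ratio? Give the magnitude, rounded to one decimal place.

Ratio = 1.41 / 1.18 ≈ 1.1949.
Ideal 4:3 ≈ 1.3333. |1.1949 − 1.3333| / 1.3333 ≈ 10.38% → 10.4%.

10.4%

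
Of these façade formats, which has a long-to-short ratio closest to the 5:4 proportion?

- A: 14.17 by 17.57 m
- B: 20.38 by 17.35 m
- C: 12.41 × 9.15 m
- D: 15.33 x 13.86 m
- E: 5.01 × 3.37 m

A

Target 5:4 ≈ 1.250.
A: 1.240 (Δ0.010)  B: 1.175 (Δ0.075)  C: 1.356 (Δ0.106)  D: 1.106 (Δ0.144)  E: 1.487 (Δ0.237)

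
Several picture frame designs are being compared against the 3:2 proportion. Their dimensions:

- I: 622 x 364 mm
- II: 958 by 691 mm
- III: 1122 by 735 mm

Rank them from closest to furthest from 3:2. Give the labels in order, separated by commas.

III, II, I

I: 622/364 ≈ 1.709 → |1.709 − 1.500| = 0.209
II: 958/691 ≈ 1.386 → |1.386 − 1.500| = 0.114
III: 1122/735 ≈ 1.527 → |1.527 − 1.500| = 0.027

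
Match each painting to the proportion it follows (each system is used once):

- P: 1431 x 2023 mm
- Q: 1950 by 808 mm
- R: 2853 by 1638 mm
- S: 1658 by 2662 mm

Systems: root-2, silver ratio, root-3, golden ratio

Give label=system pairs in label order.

P=root-2, Q=silver ratio, R=root-3, S=golden ratio

P = 2023/1431 ≈ 1.414 → root-2 (1.414)
Q = 1950/808 ≈ 2.413 → silver ratio (2.414)
R = 2853/1638 ≈ 1.742 → root-3 (1.732)
S = 2662/1658 ≈ 1.606 → golden ratio (1.618)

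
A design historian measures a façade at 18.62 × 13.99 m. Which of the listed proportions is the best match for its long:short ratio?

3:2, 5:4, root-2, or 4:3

4:3

Ratio = 18.62 / 13.99 ≈ 1.331.
Distances: 3:2 1.500 (Δ 0.169); 5:4 1.250 (Δ 0.081); root-2 1.414 (Δ 0.083); 4:3 1.333 (Δ 0.002).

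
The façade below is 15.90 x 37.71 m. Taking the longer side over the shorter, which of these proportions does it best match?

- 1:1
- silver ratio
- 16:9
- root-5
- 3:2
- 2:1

silver ratio

37.71/15.90 ≈ 2.372. Nearest candidates are silver ratio (2.414, off by 0.042) and root-5 (2.236, off by 0.136).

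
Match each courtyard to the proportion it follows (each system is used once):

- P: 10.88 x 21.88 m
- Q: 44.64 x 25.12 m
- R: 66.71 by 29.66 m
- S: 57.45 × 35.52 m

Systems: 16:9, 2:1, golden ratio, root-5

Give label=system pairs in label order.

P=2:1, Q=16:9, R=root-5, S=golden ratio

Ratios: P ≈ 2.011; Q ≈ 1.777; R ≈ 2.249; S ≈ 1.617.
Targets: 16:9 ≈ 1.778; 2:1 ≈ 2.000; golden ratio ≈ 1.618; root-5 ≈ 2.236.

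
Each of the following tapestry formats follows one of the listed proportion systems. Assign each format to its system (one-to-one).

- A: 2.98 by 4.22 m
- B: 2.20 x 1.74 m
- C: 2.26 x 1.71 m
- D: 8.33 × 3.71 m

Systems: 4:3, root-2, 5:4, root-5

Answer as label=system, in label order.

A = 4.22/2.98 ≈ 1.416 → root-2 (1.414)
B = 2.20/1.74 ≈ 1.264 → 5:4 (1.250)
C = 2.26/1.71 ≈ 1.322 → 4:3 (1.333)
D = 8.33/3.71 ≈ 2.245 → root-5 (2.236)

A=root-2, B=5:4, C=4:3, D=root-5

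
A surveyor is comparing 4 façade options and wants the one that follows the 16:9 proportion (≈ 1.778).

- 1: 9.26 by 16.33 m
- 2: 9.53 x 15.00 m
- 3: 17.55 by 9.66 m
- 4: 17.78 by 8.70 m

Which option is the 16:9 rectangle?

Ratios (long/short): 1 ≈ 1.763; 2 ≈ 1.574; 3 ≈ 1.817; 4 ≈ 2.044.
16:9 ≈ 1.778; option 1 is nearest (Δ 0.015).

1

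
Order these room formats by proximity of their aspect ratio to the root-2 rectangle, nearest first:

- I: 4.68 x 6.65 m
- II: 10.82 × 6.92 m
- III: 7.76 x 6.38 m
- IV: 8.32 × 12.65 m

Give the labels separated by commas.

I, IV, II, III

Ratios: I = 6.65 / 4.68 ≈ 1.421; II = 10.82 / 6.92 ≈ 1.564; III = 7.76 / 6.38 ≈ 1.216; IV = 12.65 / 8.32 ≈ 1.520.
|Δ from 1.414|: I 0.007; II 0.150; III 0.198; IV 0.106.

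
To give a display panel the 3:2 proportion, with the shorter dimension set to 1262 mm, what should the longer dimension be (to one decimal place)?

3:2 = 1.50000.
Longer side = 1262 × 1.50000 ≈ 1893.000 → 1893.0 mm.

1893.0 mm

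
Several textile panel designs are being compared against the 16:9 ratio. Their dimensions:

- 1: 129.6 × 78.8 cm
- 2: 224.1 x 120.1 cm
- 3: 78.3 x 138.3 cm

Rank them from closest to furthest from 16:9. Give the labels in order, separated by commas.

1: 129.6/78.8 ≈ 1.645 → |1.645 − 1.778| = 0.133
2: 224.1/120.1 ≈ 1.866 → |1.866 − 1.778| = 0.088
3: 138.3/78.3 ≈ 1.766 → |1.766 − 1.778| = 0.012

3, 2, 1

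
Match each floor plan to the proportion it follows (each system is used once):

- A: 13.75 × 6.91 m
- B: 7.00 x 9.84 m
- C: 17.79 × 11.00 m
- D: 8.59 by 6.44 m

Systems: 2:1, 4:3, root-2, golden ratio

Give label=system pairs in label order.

A=2:1, B=root-2, C=golden ratio, D=4:3

A = 13.75/6.91 ≈ 1.990 → 2:1 (2.000)
B = 9.84/7.00 ≈ 1.406 → root-2 (1.414)
C = 17.79/11.00 ≈ 1.617 → golden ratio (1.618)
D = 8.59/6.44 ≈ 1.334 → 4:3 (1.333)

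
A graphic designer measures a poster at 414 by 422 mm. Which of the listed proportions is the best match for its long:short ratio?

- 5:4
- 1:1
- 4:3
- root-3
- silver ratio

1:1

Ratio = 422 / 414 ≈ 1.019.
Distances: 5:4 1.250 (Δ 0.231); 1:1 1.000 (Δ 0.019); 4:3 1.333 (Δ 0.314); root-3 1.732 (Δ 0.713); silver ratio 2.414 (Δ 1.395).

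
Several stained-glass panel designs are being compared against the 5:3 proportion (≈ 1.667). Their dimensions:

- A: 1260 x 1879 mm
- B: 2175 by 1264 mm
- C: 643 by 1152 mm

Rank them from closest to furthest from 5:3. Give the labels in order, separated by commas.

B, C, A

A: 1879/1260 ≈ 1.491 → |1.491 − 1.667| = 0.176
B: 2175/1264 ≈ 1.721 → |1.721 − 1.667| = 0.054
C: 1152/643 ≈ 1.792 → |1.792 − 1.667| = 0.125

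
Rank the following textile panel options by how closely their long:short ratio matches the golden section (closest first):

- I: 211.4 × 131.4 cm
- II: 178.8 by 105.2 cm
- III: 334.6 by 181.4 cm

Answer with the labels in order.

Ratios: I = 211.4 / 131.4 ≈ 1.609; II = 178.8 / 105.2 ≈ 1.700; III = 334.6 / 181.4 ≈ 1.845.
|Δ from 1.618|: I 0.009; II 0.082; III 0.227.

I, II, III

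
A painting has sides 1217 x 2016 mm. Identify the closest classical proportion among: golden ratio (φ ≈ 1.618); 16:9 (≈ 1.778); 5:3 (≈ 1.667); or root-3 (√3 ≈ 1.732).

5:3

2016/1217 ≈ 1.657. Nearest candidates are 5:3 (1.667, off by 0.010) and golden ratio (1.618, off by 0.039).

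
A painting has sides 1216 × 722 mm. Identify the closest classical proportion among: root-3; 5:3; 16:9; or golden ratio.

1216/722 ≈ 1.684. Nearest candidates are 5:3 (1.667, off by 0.017) and root-3 (1.732, off by 0.048).

5:3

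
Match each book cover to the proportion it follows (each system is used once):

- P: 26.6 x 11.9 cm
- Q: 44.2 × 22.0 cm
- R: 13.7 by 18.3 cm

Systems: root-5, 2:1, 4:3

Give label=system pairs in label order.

P=root-5, Q=2:1, R=4:3

Ratios: P ≈ 2.235; Q ≈ 2.009; R ≈ 1.336.
Targets: root-5 ≈ 2.236; 2:1 ≈ 2.000; 4:3 ≈ 1.333.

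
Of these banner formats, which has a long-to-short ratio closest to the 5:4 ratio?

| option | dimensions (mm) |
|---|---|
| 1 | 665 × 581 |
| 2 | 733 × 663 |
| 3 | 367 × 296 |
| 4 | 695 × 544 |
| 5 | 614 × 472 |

Ratios (long/short): 1 ≈ 1.145; 2 ≈ 1.106; 3 ≈ 1.240; 4 ≈ 1.278; 5 ≈ 1.301.
5:4 ≈ 1.250; option 3 is nearest (Δ 0.010).

3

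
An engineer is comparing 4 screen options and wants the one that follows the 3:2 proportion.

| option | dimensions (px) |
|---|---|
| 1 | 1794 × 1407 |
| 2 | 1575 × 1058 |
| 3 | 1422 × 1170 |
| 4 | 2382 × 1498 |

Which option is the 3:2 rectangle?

Target 3:2 ≈ 1.500.
1: 1.275 (Δ0.225)  2: 1.489 (Δ0.011)  3: 1.215 (Δ0.285)  4: 1.590 (Δ0.090)

2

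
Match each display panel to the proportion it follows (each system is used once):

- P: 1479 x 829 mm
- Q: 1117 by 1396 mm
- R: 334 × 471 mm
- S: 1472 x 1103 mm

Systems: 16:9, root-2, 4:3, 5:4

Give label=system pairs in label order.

P = 1479/829 ≈ 1.784 → 16:9 (1.778)
Q = 1396/1117 ≈ 1.250 → 5:4 (1.250)
R = 471/334 ≈ 1.410 → root-2 (1.414)
S = 1472/1103 ≈ 1.335 → 4:3 (1.333)

P=16:9, Q=5:4, R=root-2, S=4:3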